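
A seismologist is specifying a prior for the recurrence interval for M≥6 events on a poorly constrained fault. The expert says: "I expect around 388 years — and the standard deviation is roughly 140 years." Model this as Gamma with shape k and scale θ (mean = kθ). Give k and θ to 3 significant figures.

For Gamma(k, scale θ): mean = kθ, variance = kθ², so CV = 1/√k.
CV = SD/mean = 140/388 = 0.3608, hence k = 1/CV² = 7.68.
Then θ = mean/k = 388/7.68 = 50.5.

k ≈ 7.68, θ ≈ 50.5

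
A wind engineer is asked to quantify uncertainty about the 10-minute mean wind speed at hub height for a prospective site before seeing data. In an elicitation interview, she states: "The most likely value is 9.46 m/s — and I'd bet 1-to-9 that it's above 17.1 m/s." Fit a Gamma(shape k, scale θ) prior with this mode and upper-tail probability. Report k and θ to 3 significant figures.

Gamma(k,θ) with k>1 has mode (k−1)θ, so θ = 9.46/(k−1).
Need P(X < 17.1) = 0.9 with θ tied to k this way. Start at k = 2, θ = 9.46: P(X<17.1) ≈ 0.539.
Too low — raise k to concentrate. Iterating converges to k ≈ 6.43.
Then θ = 9.46/(6.43−1) ≈ 1.74.

k ≈ 6.43, θ ≈ 1.74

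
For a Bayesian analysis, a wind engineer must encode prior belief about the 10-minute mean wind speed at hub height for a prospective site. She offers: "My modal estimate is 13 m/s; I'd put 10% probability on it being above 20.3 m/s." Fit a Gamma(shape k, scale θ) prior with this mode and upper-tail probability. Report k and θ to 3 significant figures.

Gamma(k,θ) with k>1 has mode (k−1)θ, so θ = 13/(k−1).
Need P(X < 20.3) = 0.9 with θ tied to k this way. Start at k = 2, θ = 13: P(X<20.3) ≈ 0.463.
Too low — raise k to concentrate. Iterating converges to k ≈ 10.4.
Then θ = 13/(10.4−1) ≈ 1.38.

k ≈ 10.4, θ ≈ 1.38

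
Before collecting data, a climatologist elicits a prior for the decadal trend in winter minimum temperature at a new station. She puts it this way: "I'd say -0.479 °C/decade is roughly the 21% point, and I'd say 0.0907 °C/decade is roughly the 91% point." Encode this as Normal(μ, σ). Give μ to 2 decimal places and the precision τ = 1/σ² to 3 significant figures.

μ = -0.27, τ = 14.2

For Normal(μ,σ), the p-quantile is μ + z_p·σ. Here z_{0.21} = -0.8064, z_{0.91} = 1.341.
So -0.479 = μ − 0.8064σ and 0.0907 = μ + 1.341σ.
Subtracting: σ = (0.0907 − -0.479)/(1.341 − (-0.8064)) = 0.27.
Then μ = -0.479 − (-0.8064)·0.27 = -0.27.
Precision τ = 1/σ² = 1/0.2653² = 14.2.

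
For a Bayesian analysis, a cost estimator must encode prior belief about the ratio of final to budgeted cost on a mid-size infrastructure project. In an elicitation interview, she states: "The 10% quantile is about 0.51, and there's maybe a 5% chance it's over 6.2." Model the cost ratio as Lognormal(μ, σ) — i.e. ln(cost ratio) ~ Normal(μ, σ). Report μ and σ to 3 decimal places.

μ ≈ 0.421, σ ≈ 0.854

If T ~ Lognormal(μ,σ) then ln T ~ Normal(μ,σ), so the p-quantile of ln T is μ + z_p·σ.
ln(0.51) = -0.6733 and ln(6.2) = 1.825; z_{0.1} = -1.282, z_{0.95} = 1.645.
σ = (1.825 − -0.6733)/(1.645 − (-1.282)) = 0.854.
μ = -0.6733 − (-1.282)·0.854 = 0.421.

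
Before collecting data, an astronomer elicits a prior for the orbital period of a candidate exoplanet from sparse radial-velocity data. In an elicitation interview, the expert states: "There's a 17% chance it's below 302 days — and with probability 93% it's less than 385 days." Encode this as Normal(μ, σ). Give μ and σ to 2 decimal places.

For Normal(μ,σ), the p-quantile is μ + z_p·σ. Here z_{0.17} = -0.9542, z_{0.93} = 1.476.
So 302 = μ − 0.9542σ and 385 = μ + 1.476σ.
Subtracting: σ = (385 − 302)/(1.476 − (-0.9542)) = 34.16.
Then μ = 302 − (-0.9542)·34.16 = 334.59.

μ = 334.59, σ = 34.16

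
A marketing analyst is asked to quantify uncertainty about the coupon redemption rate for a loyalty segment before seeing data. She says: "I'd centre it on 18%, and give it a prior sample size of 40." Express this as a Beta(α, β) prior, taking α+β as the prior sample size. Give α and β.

Under the effective-sample-size interpretation, Beta(α, β) has prior mean α/(α+β) and prior sample size α+β.
So α+β = 40 and α/(α+β) = 0.18, giving α = 0.18·40 = 7.2 and β = 40 − 7.2 = 32.8.

α = 7.2, β = 32.8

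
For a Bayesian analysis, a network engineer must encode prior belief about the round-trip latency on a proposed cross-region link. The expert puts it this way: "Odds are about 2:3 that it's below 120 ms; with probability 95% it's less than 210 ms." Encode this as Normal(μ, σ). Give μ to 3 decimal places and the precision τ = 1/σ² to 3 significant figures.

μ = 132.012, τ = 0.000445

The p-quantile of Normal(μ,σ) is μ + z_p·σ, with z_{0.4} = -0.2533 and z_{0.95} = 1.645.
Eliminate σ: μ = (z₂·x₁ − z₁·x₂)/(z₂ − z₁) = (1.645·120 − (-0.2533)·210)/1.898 = 132.012.
Then σ = (x₂ − x₁)/(z₂ − z₁) = (210 − 120)/1.898 = 47.413.
Precision τ = 1/σ² = 1/47.41² = 0.000445.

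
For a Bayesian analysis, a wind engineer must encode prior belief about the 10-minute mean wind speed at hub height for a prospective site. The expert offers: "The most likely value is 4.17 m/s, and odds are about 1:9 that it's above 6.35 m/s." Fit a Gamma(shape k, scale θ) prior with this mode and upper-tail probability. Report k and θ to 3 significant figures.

Gamma(k,θ) with k>1 has mode (k−1)θ, so θ = 4.17/(k−1).
Need P(X < 6.35) = 0.9 with θ tied to k this way. Start at k = 2, θ = 4.17: P(X<6.35) ≈ 0.450.
Too low — raise k to concentrate. Iterating converges to k ≈ 11.5.
Then θ = 4.17/(11.5−1) ≈ 0.396.

k ≈ 11.5, θ ≈ 0.396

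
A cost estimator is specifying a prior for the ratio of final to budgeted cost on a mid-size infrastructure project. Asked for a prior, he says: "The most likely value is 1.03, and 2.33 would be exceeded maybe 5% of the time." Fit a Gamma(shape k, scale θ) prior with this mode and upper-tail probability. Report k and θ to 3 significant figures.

k ≈ 5.12, θ ≈ 0.25

Gamma(k,θ) with k>1 has mode (k−1)θ, so θ = 1.03/(k−1).
Need P(X < 2.33) = 0.95 with θ tied to k this way. Start at k = 2, θ = 1.03: P(X<2.33) ≈ 0.660.
Too low — raise k to concentrate. Iterating converges to k ≈ 5.12.
Then θ = 1.03/(5.12−1) ≈ 0.25.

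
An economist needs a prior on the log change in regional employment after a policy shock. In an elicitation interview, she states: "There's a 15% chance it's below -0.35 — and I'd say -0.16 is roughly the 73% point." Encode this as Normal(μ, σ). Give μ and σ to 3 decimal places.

μ = -0.231, σ = 0.115

The p-quantile of Normal(μ,σ) is μ + z_p·σ, with z_{0.15} = -1.036 and z_{0.73} = 0.6128.
Eliminate σ: μ = (z₂·x₁ − z₁·x₂)/(z₂ − z₁) = (0.6128·-0.35 − (-1.036)·-0.16)/1.649 = -0.231.
Then σ = (x₂ − x₁)/(z₂ − z₁) = (-0.16 − -0.35)/1.649 = 0.115.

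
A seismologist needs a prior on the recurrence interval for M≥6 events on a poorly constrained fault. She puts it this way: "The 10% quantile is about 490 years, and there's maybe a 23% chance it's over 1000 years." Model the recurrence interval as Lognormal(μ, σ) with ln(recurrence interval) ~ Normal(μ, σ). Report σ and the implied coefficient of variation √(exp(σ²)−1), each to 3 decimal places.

If T ~ Lognormal(μ,σ) then ln T ~ Normal(μ,σ), so the p-quantile of ln T is μ + z_p·σ.
ln(490) = 6.194 and ln(1000) = 6.908; z_{0.1} = -1.282, z_{0.77} = 0.7388.
σ = (6.908 − 6.194)/(0.7388 − (-1.282)) = 0.353.
μ = 6.194 − (-1.282)·0.353 = 6.647.
CV = √(exp(σ²)−1) = √(exp(0.1247)−1) = 0.364.

σ ≈ 0.353, CV ≈ 0.364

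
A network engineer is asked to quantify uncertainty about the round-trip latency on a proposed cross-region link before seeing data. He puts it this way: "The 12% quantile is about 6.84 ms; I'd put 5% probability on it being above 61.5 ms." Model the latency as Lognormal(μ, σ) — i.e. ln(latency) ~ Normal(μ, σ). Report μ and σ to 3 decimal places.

μ ≈ 2.838, σ ≈ 0.779

If T ~ Lognormal(μ,σ) then ln T ~ Normal(μ,σ), so the p-quantile of ln T is μ + z_p·σ.
ln(6.84) = 1.923 and ln(61.5) = 4.119; z_{0.12} = -1.175, z_{0.95} = 1.645.
σ = (4.119 − 1.923)/(1.645 − (-1.175)) = 0.779.
μ = 1.923 − (-1.175)·0.779 = 2.838.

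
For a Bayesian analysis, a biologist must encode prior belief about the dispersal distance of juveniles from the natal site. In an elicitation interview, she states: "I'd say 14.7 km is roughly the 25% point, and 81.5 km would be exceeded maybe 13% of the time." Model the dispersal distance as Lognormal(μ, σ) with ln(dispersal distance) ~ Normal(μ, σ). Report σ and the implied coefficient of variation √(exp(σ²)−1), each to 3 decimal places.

If T ~ Lognormal(μ,σ) then ln T ~ Normal(μ,σ), so the p-quantile of ln T is μ + z_p·σ.
ln(14.7) = 2.688 and ln(81.5) = 4.401; z_{0.25} = -0.6745, z_{0.87} = 1.126.
σ = (4.401 − 2.688)/(1.126 − (-0.6745)) = 0.951.
μ = 2.688 − (-0.6745)·0.951 = 3.329.
CV = √(exp(σ²)−1) = √(exp(0.9045)−1) = 1.213.

σ ≈ 0.951, CV ≈ 1.213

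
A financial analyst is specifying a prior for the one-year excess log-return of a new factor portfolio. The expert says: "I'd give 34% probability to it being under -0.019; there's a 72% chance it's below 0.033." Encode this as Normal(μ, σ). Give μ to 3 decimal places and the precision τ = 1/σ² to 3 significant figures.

The p-quantile of Normal(μ,σ) is μ + z_p·σ, with z_{0.34} = -0.4125 and z_{0.72} = 0.5828.
Eliminate σ: μ = (z₂·x₁ − z₁·x₂)/(z₂ − z₁) = (0.5828·-0.019 − (-0.4125)·0.033)/0.9953 = 0.003.
Then σ = (x₂ − x₁)/(z₂ − z₁) = (0.033 − -0.019)/0.9953 = 0.052.
Precision τ = 1/σ² = 1/0.05225² = 366.

μ = 0.003, τ = 366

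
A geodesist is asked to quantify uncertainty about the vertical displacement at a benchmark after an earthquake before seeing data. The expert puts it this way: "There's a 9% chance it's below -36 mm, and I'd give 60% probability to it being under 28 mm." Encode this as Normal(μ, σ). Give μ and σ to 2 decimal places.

μ = 17.83, σ = 40.15

The p-quantile of Normal(μ,σ) is μ + z_p·σ, with z_{0.09} = -1.341 and z_{0.6} = 0.2533.
Eliminate σ: μ = (z₂·x₁ − z₁·x₂)/(z₂ − z₁) = (0.2533·-36 − (-1.341)·28)/1.594 = 17.83.
Then σ = (x₂ − x₁)/(z₂ − z₁) = (28 − -36)/1.594 = 40.15.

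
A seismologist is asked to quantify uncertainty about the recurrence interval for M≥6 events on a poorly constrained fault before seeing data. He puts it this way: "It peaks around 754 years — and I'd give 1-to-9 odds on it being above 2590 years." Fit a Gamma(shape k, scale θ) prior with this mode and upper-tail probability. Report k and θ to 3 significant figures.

k ≈ 2.23, θ ≈ 612

Gamma(k,θ) with k>1 has mode (k−1)θ, so θ = 754/(k−1).
Need P(X < 2590) = 0.9 with θ tied to k this way. Start at k = 2, θ = 754: P(X<2590) ≈ 0.857.
Too low — raise k to concentrate. Iterating converges to k ≈ 2.23.
Then θ = 754/(2.23−1) ≈ 612.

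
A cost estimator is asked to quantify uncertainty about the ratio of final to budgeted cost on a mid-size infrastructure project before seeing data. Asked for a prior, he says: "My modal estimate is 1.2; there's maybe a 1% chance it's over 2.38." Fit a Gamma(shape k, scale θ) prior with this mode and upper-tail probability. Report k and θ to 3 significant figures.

Gamma(k,θ) with k>1 has mode (k−1)θ, so θ = 1.2/(k−1).
Need P(X < 2.38) = 0.99 with θ tied to k this way. Start at k = 2, θ = 1.2: P(X<2.38) ≈ 0.589.
Too low — raise k to concentrate. Iterating converges to k ≈ 11.5.
Then θ = 1.2/(11.5−1) ≈ 0.114.

k ≈ 11.5, θ ≈ 0.114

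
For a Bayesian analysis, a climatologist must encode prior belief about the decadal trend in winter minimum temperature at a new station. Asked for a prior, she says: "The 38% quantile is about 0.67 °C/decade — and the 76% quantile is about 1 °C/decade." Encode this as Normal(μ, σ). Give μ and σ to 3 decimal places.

μ = 0.770, σ = 0.326

The p-quantile of Normal(μ,σ) is μ + z_p·σ, with z_{0.38} = -0.3055 and z_{0.76} = 0.7063.
Eliminate σ: μ = (z₂·x₁ − z₁·x₂)/(z₂ − z₁) = (0.7063·0.67 − (-0.3055)·1)/1.012 = 0.770.
Then σ = (x₂ − x₁)/(z₂ − z₁) = (1 − 0.67)/1.012 = 0.326.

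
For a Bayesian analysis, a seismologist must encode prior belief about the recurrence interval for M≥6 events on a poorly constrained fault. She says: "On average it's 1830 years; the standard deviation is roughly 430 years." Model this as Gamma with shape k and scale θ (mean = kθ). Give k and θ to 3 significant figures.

For Gamma(k, scale θ): mean = kθ, variance = kθ², so CV = 1/√k.
CV = SD/mean = 430/1830 = 0.235, hence k = 1/CV² = 18.1.
Then θ = mean/k = 1830/18.1 = 101.

k ≈ 18.1, θ ≈ 101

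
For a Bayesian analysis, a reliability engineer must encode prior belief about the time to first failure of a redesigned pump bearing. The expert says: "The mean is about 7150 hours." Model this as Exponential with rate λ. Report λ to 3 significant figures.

Exponential mean = 1/λ, so λ = 1/7150.0 = 0.00014.

λ ≈ 0.00014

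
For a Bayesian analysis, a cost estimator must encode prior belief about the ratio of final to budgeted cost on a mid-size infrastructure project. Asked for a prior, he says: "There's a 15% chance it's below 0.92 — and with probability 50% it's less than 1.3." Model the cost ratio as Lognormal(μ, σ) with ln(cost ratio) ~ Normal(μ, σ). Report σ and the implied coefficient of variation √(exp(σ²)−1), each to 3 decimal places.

If T ~ Lognormal(μ,σ) then ln T ~ Normal(μ,σ), so the p-quantile of ln T is μ + z_p·σ.
ln(0.92) = -0.08338 and ln(1.3) = 0.2624; z_{0.15} = -1.036, z_{0.5} = 0.
σ = (0.2624 − -0.08338)/(0 − (-1.036)) = 0.334.
μ = -0.08338 − (-1.036)·0.334 = 0.262.
CV = √(exp(σ²)−1) = √(exp(0.1113)−1) = 0.343.

σ ≈ 0.334, CV ≈ 0.343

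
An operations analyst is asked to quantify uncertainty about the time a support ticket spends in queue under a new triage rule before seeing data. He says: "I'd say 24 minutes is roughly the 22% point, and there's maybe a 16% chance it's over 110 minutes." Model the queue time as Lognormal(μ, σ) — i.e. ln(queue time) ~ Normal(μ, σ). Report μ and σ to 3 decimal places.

μ ≈ 3.843, σ ≈ 0.862

If T ~ Lognormal(μ,σ) then ln T ~ Normal(μ,σ), so the p-quantile of ln T is μ + z_p·σ.
ln(24) = 3.178 and ln(110) = 4.7; z_{0.22} = -0.7722, z_{0.84} = 0.9945.
σ = (4.7 − 3.178)/(0.9945 − (-0.7722)) = 0.862.
μ = 3.178 − (-0.7722)·0.862 = 3.843.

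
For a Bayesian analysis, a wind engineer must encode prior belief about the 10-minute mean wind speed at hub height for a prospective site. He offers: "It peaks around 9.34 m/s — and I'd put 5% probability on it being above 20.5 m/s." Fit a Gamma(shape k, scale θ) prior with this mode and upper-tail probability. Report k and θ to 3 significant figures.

Gamma(k,θ) with k>1 has mode (k−1)θ, so θ = 9.34/(k−1).
Need P(X < 20.5) = 0.95 with θ tied to k this way. Start at k = 2, θ = 9.34: P(X<20.5) ≈ 0.644.
Too low — raise k to concentrate. Iterating converges to k ≈ 5.45.
Then θ = 9.34/(5.45−1) ≈ 2.1.

k ≈ 5.45, θ ≈ 2.1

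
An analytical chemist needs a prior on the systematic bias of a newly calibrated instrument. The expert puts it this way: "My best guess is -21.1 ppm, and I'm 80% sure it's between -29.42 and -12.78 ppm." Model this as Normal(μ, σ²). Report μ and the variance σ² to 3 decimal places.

A symmetric 80% interval runs μ ± z·σ with z = 1.282.
Half-width = 8.32, so σ = 8.32/1.282 = 6.4921 and σ² = 42.148.
μ is the stated best guess, -21.100.

μ = -21.100, σ² = 42.148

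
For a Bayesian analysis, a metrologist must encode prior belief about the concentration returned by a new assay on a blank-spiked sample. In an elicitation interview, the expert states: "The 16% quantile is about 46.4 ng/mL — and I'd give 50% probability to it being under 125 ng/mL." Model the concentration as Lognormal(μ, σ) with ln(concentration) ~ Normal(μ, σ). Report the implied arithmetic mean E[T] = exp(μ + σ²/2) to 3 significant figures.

E[T] ≈ 205 ng/mL

If T ~ Lognormal(μ,σ) then ln T ~ Normal(μ,σ), so the p-quantile of ln T is μ + z_p·σ.
ln(46.4) = 3.837 and ln(125) = 4.828; z_{0.16} = -0.9945, z_{0.5} = 0.
σ = (4.828 − 3.837)/(0 − (-0.9945)) = 0.997.
μ = 3.837 − (-0.9945)·0.997 = 4.828.
E[T] = exp(μ + σ²/2) = exp(4.828 + 0.4965) = 205 ng/mL.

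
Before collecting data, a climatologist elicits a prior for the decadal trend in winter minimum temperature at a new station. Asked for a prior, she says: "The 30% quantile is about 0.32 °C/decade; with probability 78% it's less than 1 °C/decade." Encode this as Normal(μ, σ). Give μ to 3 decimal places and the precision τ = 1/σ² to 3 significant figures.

For Normal(μ,σ), the p-quantile is μ + z_p·σ. Here z_{0.3} = -0.5244, z_{0.78} = 0.7722.
So 0.32 = μ − 0.5244σ and 1 = μ + 0.7722σ.
Subtracting: σ = (1 − 0.32)/(0.7722 − (-0.5244)) = 0.524.
Then μ = 0.32 − (-0.5244)·0.524 = 0.595.
Precision τ = 1/σ² = 1/0.5245² = 3.64.

μ = 0.595, τ = 3.64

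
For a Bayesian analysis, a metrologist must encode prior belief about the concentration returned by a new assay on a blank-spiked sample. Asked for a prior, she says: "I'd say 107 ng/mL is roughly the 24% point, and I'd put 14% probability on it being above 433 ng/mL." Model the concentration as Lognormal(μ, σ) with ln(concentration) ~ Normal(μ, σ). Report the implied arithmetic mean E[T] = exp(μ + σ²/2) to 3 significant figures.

If T ~ Lognormal(μ,σ) then ln T ~ Normal(μ,σ), so the p-quantile of ln T is μ + z_p·σ.
ln(107) = 4.673 and ln(433) = 6.071; z_{0.24} = -0.7063, z_{0.86} = 1.08.
σ = (6.071 − 4.673)/(1.08 − (-0.7063)) = 0.782.
μ = 4.673 − (-0.7063)·0.782 = 5.225.
E[T] = exp(μ + σ²/2) = exp(5.225 + 0.3061) = 253 ng/mL.

E[T] ≈ 253 ng/mL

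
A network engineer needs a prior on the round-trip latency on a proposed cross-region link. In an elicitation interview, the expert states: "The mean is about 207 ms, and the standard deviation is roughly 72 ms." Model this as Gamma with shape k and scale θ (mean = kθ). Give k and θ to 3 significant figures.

For Gamma(k, scale θ): mean = kθ, variance = kθ², so CV = 1/√k.
CV = SD/mean = 72/207 = 0.3478, hence k = 1/CV² = 8.27.
Then θ = mean/k = 207/8.27 = 25.

k ≈ 8.27, θ ≈ 25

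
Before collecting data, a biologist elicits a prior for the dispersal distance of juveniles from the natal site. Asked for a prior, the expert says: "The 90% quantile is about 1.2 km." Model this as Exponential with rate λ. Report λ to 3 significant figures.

λ ≈ 1.92

P(T < 1.2) = 1 − e^(−λ·1.2) = 0.9, so λ = −ln(1−0.9)/1.2 = −ln(0.1)/1.2 = 1.92.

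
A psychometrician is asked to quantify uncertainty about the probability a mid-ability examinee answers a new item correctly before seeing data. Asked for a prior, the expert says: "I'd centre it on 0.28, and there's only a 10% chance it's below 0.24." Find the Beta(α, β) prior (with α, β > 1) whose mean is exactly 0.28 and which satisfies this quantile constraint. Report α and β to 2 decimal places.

α ≈ 56.43, β ≈ 145.11

With mean 0.28 fixed, write α = 0.28s, β = 0.72s where s = α+β.
Need P(θ < 0.24) = 0.1 under Beta(0.28s, 0.72s). Normal approximation: (q−m)/√(m(1−m)/s) ≈ z_{0.1} = -1.28, so s ≈ 0.28·0.72·(-1.28)²/(0.24−0.28)² = 206.9.
At s = 206.9: P(θ<0.24) ≈ 0.097. Adjusting to match 0.1 gives s ≈ 201.54.
So α = 0.28·201.54 ≈ 56.43, β = 0.72·201.54 ≈ 145.11.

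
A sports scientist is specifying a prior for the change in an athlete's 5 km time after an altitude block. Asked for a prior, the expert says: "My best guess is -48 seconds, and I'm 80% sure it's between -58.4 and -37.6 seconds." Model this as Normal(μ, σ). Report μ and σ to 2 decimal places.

A symmetric 80% interval runs μ ± z·σ with z = 1.282.
Half-width = 10.4, so σ = 10.4/1.282 = 8.12.
μ is the stated best guess, -48.00.

μ = -48.00, σ = 8.12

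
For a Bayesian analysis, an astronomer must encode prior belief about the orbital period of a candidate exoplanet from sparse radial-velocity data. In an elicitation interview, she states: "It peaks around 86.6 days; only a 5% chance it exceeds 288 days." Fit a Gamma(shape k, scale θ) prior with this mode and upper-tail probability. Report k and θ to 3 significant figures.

k ≈ 2.8, θ ≈ 48

Gamma(k,θ) with k>1 has mode (k−1)θ, so θ = 86.6/(k−1).
Need P(X < 288) = 0.95 with θ tied to k this way. Start at k = 2, θ = 86.6: P(X<288) ≈ 0.844.
Too low — raise k to concentrate. Iterating converges to k ≈ 2.8.
Then θ = 86.6/(2.8−1) ≈ 48.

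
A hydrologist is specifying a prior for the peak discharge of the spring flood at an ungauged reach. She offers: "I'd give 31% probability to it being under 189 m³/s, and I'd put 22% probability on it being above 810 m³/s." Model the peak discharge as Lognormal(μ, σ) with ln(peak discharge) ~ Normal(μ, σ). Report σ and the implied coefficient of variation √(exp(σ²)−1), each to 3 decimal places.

σ ≈ 1.148, CV ≈ 1.653

If T ~ Lognormal(μ,σ) then ln T ~ Normal(μ,σ), so the p-quantile of ln T is μ + z_p·σ.
ln(189) = 5.242 and ln(810) = 6.697; z_{0.31} = -0.4959, z_{0.78} = 0.7722.
σ = (6.697 − 5.242)/(0.7722 − (-0.4959)) = 1.148.
μ = 5.242 − (-0.4959)·1.148 = 5.811.
CV = √(exp(σ²)−1) = √(exp(1.3171)−1) = 1.653.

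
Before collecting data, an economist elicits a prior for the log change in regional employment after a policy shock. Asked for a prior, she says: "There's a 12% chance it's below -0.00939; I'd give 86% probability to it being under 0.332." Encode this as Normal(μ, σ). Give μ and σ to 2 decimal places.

μ = 0.17, σ = 0.15

The p-quantile of Normal(μ,σ) is μ + z_p·σ, with z_{0.12} = -1.175 and z_{0.86} = 1.08.
Eliminate σ: μ = (z₂·x₁ − z₁·x₂)/(z₂ − z₁) = (1.08·-0.00939 − (-1.175)·0.332)/2.255 = 0.17.
Then σ = (x₂ − x₁)/(z₂ − z₁) = (0.332 − -0.00939)/2.255 = 0.15.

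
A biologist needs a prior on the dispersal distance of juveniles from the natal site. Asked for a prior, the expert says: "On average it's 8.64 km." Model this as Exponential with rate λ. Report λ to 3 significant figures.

Exponential mean = 1/λ, so λ = 1/8.64 = 0.116.

λ ≈ 0.116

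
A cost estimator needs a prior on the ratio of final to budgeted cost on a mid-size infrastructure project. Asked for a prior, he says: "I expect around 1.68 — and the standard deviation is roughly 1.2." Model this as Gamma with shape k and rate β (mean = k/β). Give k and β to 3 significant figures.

k ≈ 1.96, β ≈ 1.17

For Gamma(k, rate β): mean = k/β, variance = k/β², so CV = 1/√k.
CV = SD/mean = 1.2/1.68 = 0.7143, hence k = 1/CV² = 1.96.
Then β = k/mean = 1.96/1.68 = 1.17.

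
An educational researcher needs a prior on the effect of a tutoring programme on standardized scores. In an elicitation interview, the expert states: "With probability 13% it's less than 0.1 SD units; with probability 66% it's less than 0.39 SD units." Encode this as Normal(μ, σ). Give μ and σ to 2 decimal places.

The p-quantile of Normal(μ,σ) is μ + z_p·σ, with z_{0.13} = -1.126 and z_{0.66} = 0.4125.
Eliminate σ: μ = (z₂·x₁ − z₁·x₂)/(z₂ − z₁) = (0.4125·0.1 − (-1.126)·0.39)/1.539 = 0.31.
Then σ = (x₂ − x₁)/(z₂ − z₁) = (0.39 − 0.1)/1.539 = 0.19.

μ = 0.31, σ = 0.19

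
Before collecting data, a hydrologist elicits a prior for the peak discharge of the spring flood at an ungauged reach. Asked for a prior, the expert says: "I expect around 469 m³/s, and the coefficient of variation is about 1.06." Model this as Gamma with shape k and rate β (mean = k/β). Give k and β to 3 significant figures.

k ≈ 0.89, β ≈ 0.0019

For Gamma(k, rate β): mean = k/β, variance = k/β², so CV = 1/√k.
CV = 1.06, hence k = 1/CV² = 0.89.
Then β = k/mean = 0.89/469 = 0.0019.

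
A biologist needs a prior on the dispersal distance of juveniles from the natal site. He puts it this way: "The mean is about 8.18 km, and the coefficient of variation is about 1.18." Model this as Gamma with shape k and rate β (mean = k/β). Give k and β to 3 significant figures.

k ≈ 0.718, β ≈ 0.0878

For Gamma(k, rate β): mean = k/β, variance = k/β², so CV = 1/√k.
CV = 1.18, hence k = 1/CV² = 0.718.
Then β = k/mean = 0.718/8.18 = 0.0878.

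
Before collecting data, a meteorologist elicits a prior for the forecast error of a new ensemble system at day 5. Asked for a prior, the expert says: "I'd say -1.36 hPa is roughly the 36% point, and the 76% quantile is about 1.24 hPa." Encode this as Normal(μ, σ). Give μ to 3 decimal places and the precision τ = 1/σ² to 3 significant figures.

For Normal(μ,σ), the p-quantile is μ + z_p·σ. Here z_{0.36} = -0.3585, z_{0.76} = 0.7063.
So -1.36 = μ − 0.3585σ and 1.24 = μ + 0.7063σ.
Subtracting: σ = (1.24 − -1.36)/(0.7063 − (-0.3585)) = 2.442.
Then μ = -1.36 − (-0.3585)·2.442 = -0.485.
Precision τ = 1/σ² = 1/2.442² = 0.168.

μ = -0.485, τ = 0.168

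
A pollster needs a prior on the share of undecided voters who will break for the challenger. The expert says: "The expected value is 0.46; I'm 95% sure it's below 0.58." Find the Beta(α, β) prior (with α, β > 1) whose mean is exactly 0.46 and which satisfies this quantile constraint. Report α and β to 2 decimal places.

With mean 0.46 fixed, write α = 0.46s, β = 0.54s where s = α+β.
Need P(θ < 0.58) = 0.95 under Beta(0.46s, 0.54s). Normal approximation: (q−m)/√(m(1−m)/s) ≈ z_{0.95} = 1.64, so s ≈ 0.46·0.54·(1.64)²/(0.58−0.46)² = 46.7.
At s = 46.7: P(θ<0.58) ≈ 0.950. Adjusting to match 0.95 gives s ≈ 46.57.
So α = 0.46·46.57 ≈ 21.42, β = 0.54·46.57 ≈ 25.15.

α ≈ 21.42, β ≈ 25.15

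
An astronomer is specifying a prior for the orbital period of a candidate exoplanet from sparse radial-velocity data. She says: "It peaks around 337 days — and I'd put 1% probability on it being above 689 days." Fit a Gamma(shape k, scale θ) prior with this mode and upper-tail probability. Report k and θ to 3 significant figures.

Gamma(k,θ) with k>1 has mode (k−1)θ, so θ = 337/(k−1).
Need P(X < 689) = 0.99 with θ tied to k this way. Start at k = 2, θ = 337: P(X<689) ≈ 0.606.
Too low — raise k to concentrate. Iterating converges to k ≈ 10.6.
Then θ = 337/(10.6−1) ≈ 35.2.

k ≈ 10.6, θ ≈ 35.2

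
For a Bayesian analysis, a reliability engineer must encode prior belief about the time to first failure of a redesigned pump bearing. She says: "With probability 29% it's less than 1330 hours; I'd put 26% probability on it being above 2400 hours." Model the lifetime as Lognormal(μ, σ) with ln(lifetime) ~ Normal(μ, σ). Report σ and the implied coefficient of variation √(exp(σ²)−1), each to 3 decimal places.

σ ≈ 0.493, CV ≈ 0.525

If T ~ Lognormal(μ,σ) then ln T ~ Normal(μ,σ), so the p-quantile of ln T is μ + z_p·σ.
ln(1330) = 7.193 and ln(2400) = 7.783; z_{0.29} = -0.5534, z_{0.74} = 0.6433.
σ = (7.783 − 7.193)/(0.6433 − (-0.5534)) = 0.493.
μ = 7.193 − (-0.5534)·0.493 = 7.466.
CV = √(exp(σ²)−1) = √(exp(0.2433)−1) = 0.525.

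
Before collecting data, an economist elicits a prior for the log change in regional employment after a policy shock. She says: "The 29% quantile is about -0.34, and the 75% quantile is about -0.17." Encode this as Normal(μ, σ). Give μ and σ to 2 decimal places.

The p-quantile of Normal(μ,σ) is μ + z_p·σ, with z_{0.29} = -0.5534 and z_{0.75} = 0.6745.
Eliminate σ: μ = (z₂·x₁ − z₁·x₂)/(z₂ − z₁) = (0.6745·-0.34 − (-0.5534)·-0.17)/1.228 = -0.26.
Then σ = (x₂ − x₁)/(z₂ − z₁) = (-0.17 − -0.34)/1.228 = 0.14.

μ = -0.26, σ = 0.14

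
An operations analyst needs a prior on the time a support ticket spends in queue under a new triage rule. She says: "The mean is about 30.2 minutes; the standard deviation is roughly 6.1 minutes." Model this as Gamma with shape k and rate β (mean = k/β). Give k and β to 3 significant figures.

k ≈ 24.5, β ≈ 0.812

For Gamma(k, rate β): mean = k/β, variance = k/β², so CV = 1/√k.
CV = SD/mean = 6.1/30.2 = 0.202, hence k = 1/CV² = 24.5.
Then β = k/mean = 24.5/30.2 = 0.812.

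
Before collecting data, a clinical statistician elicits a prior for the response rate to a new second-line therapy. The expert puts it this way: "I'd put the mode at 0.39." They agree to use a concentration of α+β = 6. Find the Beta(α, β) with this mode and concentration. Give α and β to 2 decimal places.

For α,β > 1 the Beta mode is (α−1)/(α+β−2). With α+β = 6, the mode is (α−1)/4.
Set (α−1)/4 = 0.39 → α = 1 + 0.39·4 = 2.56.
β = 6 − α = 3.44.

α = 2.56, β = 3.44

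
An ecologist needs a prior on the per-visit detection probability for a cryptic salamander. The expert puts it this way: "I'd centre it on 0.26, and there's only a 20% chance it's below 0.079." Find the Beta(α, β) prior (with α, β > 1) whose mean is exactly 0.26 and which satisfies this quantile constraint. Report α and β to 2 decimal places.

α ≈ 1.05, β ≈ 2.98

With mean 0.26 fixed, write α = 0.26s, β = 0.74s where s = α+β.
Need P(θ < 0.079) = 0.2 under Beta(0.26s, 0.74s). Normal approximation: (q−m)/√(m(1−m)/s) ≈ z_{0.2} = -0.842, so s ≈ 0.26·0.74·(-0.842)²/(0.079−0.26)² = 4.2.
At s = 4.2: P(θ<0.079) ≈ 0.194. Adjusting to match 0.2 gives s ≈ 4.03.
So α = 0.26·4.03 ≈ 1.05, β = 0.74·4.03 ≈ 2.98.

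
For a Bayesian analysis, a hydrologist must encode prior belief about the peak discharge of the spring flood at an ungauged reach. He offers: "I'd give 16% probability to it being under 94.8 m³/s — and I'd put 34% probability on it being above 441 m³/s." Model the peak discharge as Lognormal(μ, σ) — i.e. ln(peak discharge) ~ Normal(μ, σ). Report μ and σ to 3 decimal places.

If T ~ Lognormal(μ,σ) then ln T ~ Normal(μ,σ), so the p-quantile of ln T is μ + z_p·σ.
ln(94.8) = 4.552 and ln(441) = 6.089; z_{0.16} = -0.9945, z_{0.66} = 0.4125.
σ = (6.089 − 4.552)/(0.4125 − (-0.9945)) = 1.093.
μ = 4.552 − (-0.9945)·1.093 = 5.638.

μ ≈ 5.638, σ ≈ 1.093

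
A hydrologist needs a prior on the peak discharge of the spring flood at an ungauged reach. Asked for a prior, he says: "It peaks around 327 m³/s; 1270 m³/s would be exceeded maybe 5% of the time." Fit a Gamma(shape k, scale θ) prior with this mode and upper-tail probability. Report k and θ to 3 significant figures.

Gamma(k,θ) with k>1 has mode (k−1)θ, so θ = 327/(k−1).
Need P(X < 1270) = 0.95 with θ tied to k this way. Start at k = 2, θ = 327: P(X<1270) ≈ 0.900.
Too low — raise k to concentrate. Iterating converges to k ≈ 2.38.
Then θ = 327/(2.38−1) ≈ 238.

k ≈ 2.38, θ ≈ 238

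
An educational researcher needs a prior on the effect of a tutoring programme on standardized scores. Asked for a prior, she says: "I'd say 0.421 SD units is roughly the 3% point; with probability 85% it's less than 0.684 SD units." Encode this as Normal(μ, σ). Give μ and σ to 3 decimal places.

The p-quantile of Normal(μ,σ) is μ + z_p·σ, with z_{0.03} = -1.881 and z_{0.85} = 1.036.
Eliminate σ: μ = (z₂·x₁ − z₁·x₂)/(z₂ − z₁) = (1.036·0.421 − (-1.881)·0.684)/2.917 = 0.591.
Then σ = (x₂ − x₁)/(z₂ − z₁) = (0.684 − 0.421)/2.917 = 0.090.

μ = 0.591, σ = 0.090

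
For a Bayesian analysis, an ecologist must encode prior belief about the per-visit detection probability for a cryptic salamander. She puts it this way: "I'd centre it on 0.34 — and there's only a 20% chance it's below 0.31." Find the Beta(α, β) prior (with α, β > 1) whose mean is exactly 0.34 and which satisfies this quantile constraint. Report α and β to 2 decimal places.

With mean 0.34 fixed, write α = 0.34s, β = 0.66s where s = α+β.
Need P(θ < 0.31) = 0.2 under Beta(0.34s, 0.66s). Normal approximation: (q−m)/√(m(1−m)/s) ≈ z_{0.2} = -0.842, so s ≈ 0.34·0.66·(-0.842)²/(0.31−0.34)² = 176.6.
At s = 176.6: P(θ<0.31) ≈ 0.201. Adjusting to match 0.2 gives s ≈ 178.65.
So α = 0.34·178.65 ≈ 60.74, β = 0.66·178.65 ≈ 117.91.

α ≈ 60.74, β ≈ 117.91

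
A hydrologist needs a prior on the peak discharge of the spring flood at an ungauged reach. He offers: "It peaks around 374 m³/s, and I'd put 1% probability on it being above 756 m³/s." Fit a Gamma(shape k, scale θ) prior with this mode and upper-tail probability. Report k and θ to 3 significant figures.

k ≈ 10.9, θ ≈ 37.8

Gamma(k,θ) with k>1 has mode (k−1)θ, so θ = 374/(k−1).
Need P(X < 756) = 0.99 with θ tied to k this way. Start at k = 2, θ = 374: P(X<756) ≈ 0.600.
Too low — raise k to concentrate. Iterating converges to k ≈ 10.9.
Then θ = 374/(10.9−1) ≈ 37.8.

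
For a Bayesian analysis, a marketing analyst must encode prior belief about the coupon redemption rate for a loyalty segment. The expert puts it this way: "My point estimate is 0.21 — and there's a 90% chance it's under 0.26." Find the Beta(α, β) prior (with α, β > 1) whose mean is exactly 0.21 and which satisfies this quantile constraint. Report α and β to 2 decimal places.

α ≈ 23.74, β ≈ 89.32

With mean 0.21 fixed, write α = 0.21s, β = 0.79s where s = α+β.
Need P(θ < 0.26) = 0.9 under Beta(0.21s, 0.79s). Normal approximation: (q−m)/√(m(1−m)/s) ≈ z_{0.9} = 1.28, so s ≈ 0.21·0.79·(1.28)²/(0.26−0.21)² = 109.0.
At s = 109.0: P(θ<0.26) ≈ 0.896. Adjusting to match 0.9 gives s ≈ 113.07.
So α = 0.21·113.07 ≈ 23.74, β = 0.79·113.07 ≈ 89.32.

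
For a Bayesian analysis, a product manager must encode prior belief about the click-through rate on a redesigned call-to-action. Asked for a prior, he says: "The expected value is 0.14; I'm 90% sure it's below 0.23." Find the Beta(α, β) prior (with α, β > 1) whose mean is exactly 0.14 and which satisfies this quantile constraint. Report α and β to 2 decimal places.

With mean 0.14 fixed, write α = 0.14s, β = 0.86s where s = α+β.
Need P(θ < 0.23) = 0.9 under Beta(0.14s, 0.86s). Normal approximation: (q−m)/√(m(1−m)/s) ≈ z_{0.9} = 1.28, so s ≈ 0.14·0.86·(1.28)²/(0.23−0.14)² = 24.4.
At s = 24.4: P(θ<0.23) ≈ 0.893. Adjusting to match 0.9 gives s ≈ 26.41.
So α = 0.14·26.41 ≈ 3.70, β = 0.86·26.41 ≈ 22.71.

α ≈ 3.70, β ≈ 22.71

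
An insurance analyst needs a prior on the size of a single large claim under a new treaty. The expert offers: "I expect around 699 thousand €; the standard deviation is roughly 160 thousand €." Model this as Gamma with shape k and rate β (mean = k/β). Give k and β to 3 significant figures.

k ≈ 19.1, β ≈ 0.0273

For Gamma(k, rate β): mean = k/β, variance = k/β², so CV = 1/√k.
CV = SD/mean = 160/699 = 0.2289, hence k = 1/CV² = 19.1.
Then β = k/mean = 19.1/699 = 0.0273.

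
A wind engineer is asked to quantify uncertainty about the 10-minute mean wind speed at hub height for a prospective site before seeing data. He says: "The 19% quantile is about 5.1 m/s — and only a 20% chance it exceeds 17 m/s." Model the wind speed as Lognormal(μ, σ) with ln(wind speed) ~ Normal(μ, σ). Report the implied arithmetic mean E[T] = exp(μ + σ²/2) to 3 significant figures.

If T ~ Lognormal(μ,σ) then ln T ~ Normal(μ,σ), so the p-quantile of ln T is μ + z_p·σ.
ln(5.1) = 1.629 and ln(17) = 2.833; z_{0.19} = -0.8779, z_{0.8} = 0.8416.
σ = (2.833 − 1.629)/(0.8416 − (-0.8779)) = 0.700.
μ = 1.629 − (-0.8779)·0.700 = 2.244.
E[T] = exp(μ + σ²/2) = exp(2.244 + 0.2451) = 12 m/s.

E[T] ≈ 12 m/s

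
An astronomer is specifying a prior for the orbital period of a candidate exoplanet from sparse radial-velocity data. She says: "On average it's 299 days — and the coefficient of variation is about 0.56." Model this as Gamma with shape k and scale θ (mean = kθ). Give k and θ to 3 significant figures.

For Gamma(k, scale θ): mean = kθ, variance = kθ², so CV = 1/√k.
CV = 0.56, hence k = 1/CV² = 3.19.
Then θ = mean/k = 299/3.19 = 93.8.

k ≈ 3.19, θ ≈ 93.8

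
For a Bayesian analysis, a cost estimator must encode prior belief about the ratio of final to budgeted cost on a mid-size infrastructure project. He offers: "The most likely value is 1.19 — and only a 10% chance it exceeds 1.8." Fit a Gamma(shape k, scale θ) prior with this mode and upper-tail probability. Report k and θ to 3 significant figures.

k ≈ 11.9, θ ≈ 0.109

Gamma(k,θ) with k>1 has mode (k−1)θ, so θ = 1.19/(k−1).
Need P(X < 1.8) = 0.9 with θ tied to k this way. Start at k = 2, θ = 1.19: P(X<1.8) ≈ 0.446.
Too low — raise k to concentrate. Iterating converges to k ≈ 11.9.
Then θ = 1.19/(11.9−1) ≈ 0.109.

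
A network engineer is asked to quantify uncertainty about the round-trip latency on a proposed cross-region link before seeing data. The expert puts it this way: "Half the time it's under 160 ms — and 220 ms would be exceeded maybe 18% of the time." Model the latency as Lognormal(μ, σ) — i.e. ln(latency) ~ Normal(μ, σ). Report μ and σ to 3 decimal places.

If T ~ Lognormal(μ,σ) then ln T ~ Normal(μ,σ), so the p-quantile of ln T is μ + z_p·σ.
ln(160) = 5.075 and ln(220) = 5.394; z_{0.5} = 0, z_{0.82} = 0.9154.
σ = (5.394 − 5.075)/(0.9154 − (0)) = 0.348.
μ = 5.075 − (0)·0.348 = 5.075.

μ ≈ 5.075, σ ≈ 0.348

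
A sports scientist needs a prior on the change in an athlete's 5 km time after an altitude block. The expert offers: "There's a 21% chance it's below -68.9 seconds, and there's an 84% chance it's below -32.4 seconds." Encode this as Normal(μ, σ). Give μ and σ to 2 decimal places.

The p-quantile of Normal(μ,σ) is μ + z_p·σ, with z_{0.21} = -0.8064 and z_{0.84} = 0.9945.
Eliminate σ: μ = (z₂·x₁ − z₁·x₂)/(z₂ − z₁) = (0.9945·-68.9 − (-0.8064)·-32.4)/1.801 = -52.56.
Then σ = (x₂ − x₁)/(z₂ − z₁) = (-32.4 − -68.9)/1.801 = 20.27.

μ = -52.56, σ = 20.27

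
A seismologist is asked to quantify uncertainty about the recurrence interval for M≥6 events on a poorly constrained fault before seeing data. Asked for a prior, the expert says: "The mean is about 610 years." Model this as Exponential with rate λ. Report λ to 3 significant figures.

λ ≈ 0.00164

Exponential mean = 1/λ, so λ = 1/610.0 = 0.00164.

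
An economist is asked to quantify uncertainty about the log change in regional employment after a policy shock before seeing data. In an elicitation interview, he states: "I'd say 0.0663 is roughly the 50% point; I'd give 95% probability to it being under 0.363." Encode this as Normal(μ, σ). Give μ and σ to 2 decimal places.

μ = 0.07, σ = 0.18

The p-quantile of Normal(μ,σ) is μ + z_p·σ, with z_{0.5} = 0 and z_{0.95} = 1.645.
Eliminate σ: μ = (z₂·x₁ − z₁·x₂)/(z₂ − z₁) = (1.645·0.0663 − (0)·0.363)/1.645 = 0.07.
Then σ = (x₂ − x₁)/(z₂ − z₁) = (0.363 − 0.0663)/1.645 = 0.18.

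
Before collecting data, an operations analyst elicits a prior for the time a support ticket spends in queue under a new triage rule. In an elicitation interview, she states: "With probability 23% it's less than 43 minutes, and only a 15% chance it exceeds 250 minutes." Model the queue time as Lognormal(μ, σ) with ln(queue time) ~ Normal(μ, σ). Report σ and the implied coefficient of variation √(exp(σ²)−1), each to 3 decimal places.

If T ~ Lognormal(μ,σ) then ln T ~ Normal(μ,σ), so the p-quantile of ln T is μ + z_p·σ.
ln(43) = 3.761 and ln(250) = 5.521; z_{0.23} = -0.7388, z_{0.85} = 1.036.
σ = (5.521 − 3.761)/(1.036 − (-0.7388)) = 0.992.
μ = 3.761 − (-0.7388)·0.992 = 4.494.
CV = √(exp(σ²)−1) = √(exp(0.9832)−1) = 1.293.

σ ≈ 0.992, CV ≈ 1.293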